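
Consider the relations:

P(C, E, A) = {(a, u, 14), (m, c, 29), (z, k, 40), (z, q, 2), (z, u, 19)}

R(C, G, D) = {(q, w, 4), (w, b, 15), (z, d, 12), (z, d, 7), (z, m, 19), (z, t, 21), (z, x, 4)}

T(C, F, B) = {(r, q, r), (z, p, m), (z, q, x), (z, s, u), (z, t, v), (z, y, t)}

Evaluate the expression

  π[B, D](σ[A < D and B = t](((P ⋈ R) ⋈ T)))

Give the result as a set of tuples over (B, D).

{(t, 12), (t, 19), (t, 21), (t, 4), (t, 7)}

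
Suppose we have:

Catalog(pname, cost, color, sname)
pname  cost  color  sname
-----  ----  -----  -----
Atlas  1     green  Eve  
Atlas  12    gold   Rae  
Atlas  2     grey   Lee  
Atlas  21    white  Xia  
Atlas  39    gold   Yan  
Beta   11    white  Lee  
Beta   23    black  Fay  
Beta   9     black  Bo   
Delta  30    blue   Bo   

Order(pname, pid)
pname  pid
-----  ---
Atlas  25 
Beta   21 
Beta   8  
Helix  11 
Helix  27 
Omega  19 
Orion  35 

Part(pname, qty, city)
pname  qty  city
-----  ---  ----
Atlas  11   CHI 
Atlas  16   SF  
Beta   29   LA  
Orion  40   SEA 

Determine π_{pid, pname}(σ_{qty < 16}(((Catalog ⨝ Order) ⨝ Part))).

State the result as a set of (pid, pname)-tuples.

Joining Catalog and Order on pname yields {(Atlas, 1, green, Eve, 25), (Atlas, 12, gold, Rae, 25), (Atlas, 2, grey, Lee, 25), (Atlas, 21, white, Xia, 25), (Atlas, 39, gold, Yan, 25), (Beta, 11, white, Lee, 21), (Beta, 11, white, Lee, 8), (Beta, 23, black, Fay, 21), (Beta, 23, black, Fay, 8), (Beta, 9, black, Bo, 21), (Beta, 9, black, Bo, 8)}.
Joining (Catalog ⨝ Order) and Part on pname yields {(Atlas, 1, green, Eve, 25, 11, CHI), (Atlas, 1, green, Eve, 25, 16, SF), (Atlas, 12, gold, Rae, 25, 11, CHI), (Atlas, 12, gold, Rae, 25, 16, SF), (Atlas, 2, grey, Lee, 25, 11, CHI), (Atlas, 2, grey, Lee, 25, 16, SF), (Atlas, 21, white, Xia, 25, 11, CHI), (Atlas, 21, white, Xia, 25, 16, SF), (Atlas, 39, gold, Yan, 25, 11, CHI), (Atlas, 39, gold, Yan, 25, 16, SF), (Beta, 11, white, Lee, 21, 29, LA), (Beta, 11, white, Lee, 8, 29, LA), (Beta, 23, black, Fay, 21, 29, LA), (Beta, 23, black, Fay, 8, 29, LA), (Beta, 9, black, Bo, 21, 29, LA), (Beta, 9, black, Bo, 8, 29, LA)}.
Selection qty < 16: {(Atlas, 1, green, Eve, 25, 11, CHI), (Atlas, 12, gold, Rae, 25, 11, CHI), (Atlas, 2, grey, Lee, 25, 11, CHI), (Atlas, 21, white, Xia, 25, 11, CHI), (Atlas, 39, gold, Yan, 25, 11, CHI)}
π_{pid, pname} gives {(25, Atlas)} (4 duplicate(s) eliminated).

{(25, Atlas)}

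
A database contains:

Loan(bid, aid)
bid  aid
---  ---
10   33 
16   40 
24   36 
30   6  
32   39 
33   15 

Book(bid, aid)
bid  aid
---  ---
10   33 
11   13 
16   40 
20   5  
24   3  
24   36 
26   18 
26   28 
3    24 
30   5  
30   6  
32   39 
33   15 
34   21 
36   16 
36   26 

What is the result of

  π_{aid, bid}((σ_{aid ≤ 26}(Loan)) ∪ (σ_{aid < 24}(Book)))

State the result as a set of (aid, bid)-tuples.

σ[aid ≤ 26]: keep tuples satisfying aid ≤ 26 → {(30, 6), (33, 15)}
σ[aid < 24]: keep tuples satisfying aid < 24 → {(11, 13), (20, 5), (24, 3), (26, 18), (30, 5), (30, 6), (33, 15), (34, 21), (36, 16)}
Set union of the two operands is {(11, 13), (20, 5), (24, 3), (26, 18), (30, 5), (30, 6), (33, 15), (34, 21), (36, 16)}.
π[aid, bid]: project onto (aid, bid) → {(13, 11), (15, 33), (16, 36), (18, 26), (21, 34), (3, 24), (5, 20), (5, 30), (6, 30)}

{(13, 11), (15, 33), (16, 36), (18, 26), (21, 34), (3, 24), (5, 20), (5, 30), (6, 30)}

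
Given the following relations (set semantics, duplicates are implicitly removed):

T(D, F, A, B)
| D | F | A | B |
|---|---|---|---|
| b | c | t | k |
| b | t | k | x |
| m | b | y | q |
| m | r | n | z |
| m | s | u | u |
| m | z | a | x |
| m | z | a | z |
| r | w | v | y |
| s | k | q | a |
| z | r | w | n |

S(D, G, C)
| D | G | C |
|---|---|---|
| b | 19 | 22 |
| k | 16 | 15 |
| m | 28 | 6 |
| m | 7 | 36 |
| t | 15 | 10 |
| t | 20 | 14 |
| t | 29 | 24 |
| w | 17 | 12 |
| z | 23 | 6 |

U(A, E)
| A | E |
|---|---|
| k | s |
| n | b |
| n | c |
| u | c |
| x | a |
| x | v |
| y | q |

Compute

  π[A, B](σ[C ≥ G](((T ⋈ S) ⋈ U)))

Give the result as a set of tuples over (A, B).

Natural join on D: {(b, c, t, k, 19, 22), (b, t, k, x, 19, 22), (m, b, y, q, 28, 6), (m, b, y, q, 7, 36), (m, r, n, z, 28, 6), (m, r, n, z, 7, 36), (m, s, u, u, 28, 6), (m, s, u, u, 7, 36), (m, z, a, x, 28, 6), (m, z, a, x, 7, 36), (m, z, a, z, 28, 6), (m, z, a, z, 7, 36), (z, r, w, n, 23, 6)}
Natural join on A: {(b, t, k, x, 19, 22, s), (m, b, y, q, 28, 6, q), (m, b, y, q, 7, 36, q), (m, r, n, z, 28, 6, b), (m, r, n, z, 28, 6, c), (m, r, n, z, 7, 36, b), (m, r, n, z, 7, 36, c), (m, s, u, u, 28, 6, c), (m, s, u, u, 7, 36, c)}
Filtering on C ≥ G leaves {(b, t, k, x, 19, 22, s), (m, b, y, q, 7, 36, q), (m, r, n, z, 7, 36, b), (m, r, n, z, 7, 36, c), (m, s, u, u, 7, 36, c)}.
Keep only column(s) A, B (1 duplicate(s) eliminated): {(k, x), (n, z), (u, u), (y, q)}

{(k, x), (n, z), (u, u), (y, q)}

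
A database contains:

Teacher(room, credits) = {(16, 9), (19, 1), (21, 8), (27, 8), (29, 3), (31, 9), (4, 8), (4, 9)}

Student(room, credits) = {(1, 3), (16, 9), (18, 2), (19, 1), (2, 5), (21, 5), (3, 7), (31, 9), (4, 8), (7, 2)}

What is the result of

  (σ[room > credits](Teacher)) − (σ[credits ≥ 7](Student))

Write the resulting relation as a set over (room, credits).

Selection room > credits: {(16, 9), (19, 1), (21, 8), (27, 8), (29, 3), (31, 9)}
Selection credits ≥ 7: {(16, 9), (3, 7), (31, 9), (4, 8)}
Difference: {(16, 9), (19, 1), (21, 8), (27, 8), (29, 3), (31, 9)} with {(16, 9), (3, 7), (31, 9), (4, 8)} → {(19, 1), (21, 8), (27, 8), (29, 3)}

{(19, 1), (21, 8), (27, 8), (29, 3)}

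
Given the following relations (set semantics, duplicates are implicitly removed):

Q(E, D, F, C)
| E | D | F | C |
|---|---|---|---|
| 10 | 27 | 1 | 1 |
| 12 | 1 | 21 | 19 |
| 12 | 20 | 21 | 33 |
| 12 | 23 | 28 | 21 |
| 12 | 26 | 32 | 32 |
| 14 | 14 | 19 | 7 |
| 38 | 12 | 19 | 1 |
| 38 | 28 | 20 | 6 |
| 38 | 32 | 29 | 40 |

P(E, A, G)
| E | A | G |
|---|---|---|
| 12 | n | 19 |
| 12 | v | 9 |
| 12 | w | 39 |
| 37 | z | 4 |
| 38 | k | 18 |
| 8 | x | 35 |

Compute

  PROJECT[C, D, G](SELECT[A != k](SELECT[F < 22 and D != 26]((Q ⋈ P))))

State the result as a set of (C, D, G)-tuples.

{(19, 1, 19), (19, 1, 39), (19, 1, 9), (33, 20, 19), (33, 20, 39), (33, 20, 9)}

Natural join on E: {(12, 1, 21, 19, n, 19), (12, 1, 21, 19, v, 9), (12, 1, 21, 19, w, 39), (12, 20, 21, 33, n, 19), (12, 20, 21, 33, v, 9), (12, 20, 21, 33, w, 39), (12, 23, 28, 21, n, 19), (12, 23, 28, 21, v, 9), (12, 23, 28, 21, w, 39), (12, 26, 32, 32, n, 19), (12, 26, 32, 32, v, 9), (12, 26, 32, 32, w, 39), (38, 12, 19, 1, k, 18), (38, 28, 20, 6, k, 18), (38, 32, 29, 40, k, 18)}
Filtering on F < 22 and D != 26 leaves {(12, 1, 21, 19, n, 19), (12, 1, 21, 19, v, 9), (12, 1, 21, 19, w, 39), (12, 20, 21, 33, n, 19), (12, 20, 21, 33, v, 9), (12, 20, 21, 33, w, 39), (38, 12, 19, 1, k, 18), (38, 28, 20, 6, k, 18)}.
Filtering on A != k leaves {(12, 1, 21, 19, n, 19), (12, 1, 21, 19, v, 9), (12, 1, 21, 19, w, 39), (12, 20, 21, 33, n, 19), (12, 20, 21, 33, v, 9), (12, 20, 21, 33, w, 39)}.
Projecting to C, D, G: {(19, 1, 19), (19, 1, 39), (19, 1, 9), (33, 20, 19), (33, 20, 39), (33, 20, 9)}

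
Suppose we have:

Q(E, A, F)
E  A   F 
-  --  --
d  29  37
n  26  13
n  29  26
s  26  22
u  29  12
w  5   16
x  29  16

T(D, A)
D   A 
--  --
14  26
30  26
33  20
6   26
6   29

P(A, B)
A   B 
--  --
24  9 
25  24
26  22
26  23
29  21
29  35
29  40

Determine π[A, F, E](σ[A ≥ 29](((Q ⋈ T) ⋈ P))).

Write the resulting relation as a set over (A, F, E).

Natural join on A: {(d, 29, 37, 6), (n, 26, 13, 14), (n, 26, 13, 30), (n, 26, 13, 6), (n, 29, 26, 6), (s, 26, 22, 14), (s, 26, 22, 30), (s, 26, 22, 6), (u, 29, 12, 6), (x, 29, 16, 6)}
Natural join on A: {(d, 29, 37, 6, 21), (d, 29, 37, 6, 35), (d, 29, 37, 6, 40), (n, 26, 13, 14, 22), (n, 26, 13, 14, 23), (n, 26, 13, 30, 22), (n, 26, 13, 30, 23), (n, 26, 13, 6, 22), (n, 26, 13, 6, 23), (n, 29, 26, 6, 21), (n, 29, 26, 6, 35), (n, 29, 26, 6, 40), (s, 26, 22, 14, 22), (s, 26, 22, 14, 23), (s, 26, 22, 30, 22), (s, 26, 22, 30, 23), (s, 26, 22, 6, 22), (s, 26, 22, 6, 23), (u, 29, 12, 6, 21), (u, 29, 12, 6, 35), (u, 29, 12, 6, 40), (x, 29, 16, 6, 21), (x, 29, 16, 6, 35), (x, 29, 16, 6, 40)}
Selection A ≥ 29: {(d, 29, 37, 6, 21), (d, 29, 37, 6, 35), (d, 29, 37, 6, 40), (n, 29, 26, 6, 21), (n, 29, 26, 6, 35), (n, 29, 26, 6, 40), (u, 29, 12, 6, 21), (u, 29, 12, 6, 35), (u, 29, 12, 6, 40), (x, 29, 16, 6, 21), (x, 29, 16, 6, 35), (x, 29, 16, 6, 40)}
π[A, F, E]: project onto (A, F, E) (8 duplicate(s) eliminated) → {(29, 12, u), (29, 16, x), (29, 26, n), (29, 37, d)}

{(29, 12, u), (29, 16, x), (29, 26, n), (29, 37, d)}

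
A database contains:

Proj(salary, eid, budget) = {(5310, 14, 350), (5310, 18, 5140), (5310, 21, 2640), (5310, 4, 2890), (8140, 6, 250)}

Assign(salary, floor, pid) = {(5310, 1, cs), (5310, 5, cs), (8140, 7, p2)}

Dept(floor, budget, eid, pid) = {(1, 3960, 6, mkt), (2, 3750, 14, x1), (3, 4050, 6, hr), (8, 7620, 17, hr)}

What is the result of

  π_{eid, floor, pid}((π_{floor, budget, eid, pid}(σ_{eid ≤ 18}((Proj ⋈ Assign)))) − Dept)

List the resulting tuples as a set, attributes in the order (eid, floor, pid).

Joining Proj and Assign on salary yields {(5310, 14, 350, 1, cs), (5310, 14, 350, 5, cs), (5310, 18, 5140, 1, cs), (5310, 18, 5140, 5, cs), (5310, 21, 2640, 1, cs), (5310, 21, 2640, 5, cs), (5310, 4, 2890, 1, cs), (5310, 4, 2890, 5, cs), (8140, 6, 250, 7, p2)}.
Filtering on eid ≤ 18 leaves {(5310, 14, 350, 1, cs), (5310, 14, 350, 5, cs), (5310, 18, 5140, 1, cs), (5310, 18, 5140, 5, cs), (5310, 4, 2890, 1, cs), (5310, 4, 2890, 5, cs), (8140, 6, 250, 7, p2)}.
π[floor, budget, eid, pid]: project onto (floor, budget, eid, pid) → {(1, 2890, 4, cs), (1, 350, 14, cs), (1, 5140, 18, cs), (5, 2890, 4, cs), (5, 350, 14, cs), (5, 5140, 18, cs), (7, 250, 6, p2)}
Set difference of the two operands is {(1, 2890, 4, cs), (1, 350, 14, cs), (1, 5140, 18, cs), (5, 2890, 4, cs), (5, 350, 14, cs), (5, 5140, 18, cs), (7, 250, 6, p2)}.
π[eid, floor, pid]: project onto (eid, floor, pid) → {(14, 1, cs), (14, 5, cs), (18, 1, cs), (18, 5, cs), (4, 1, cs), (4, 5, cs), (6, 7, p2)}

{(14, 1, cs), (14, 5, cs), (18, 1, cs), (18, 5, cs), (4, 1, cs), (4, 5, cs), (6, 7, p2)}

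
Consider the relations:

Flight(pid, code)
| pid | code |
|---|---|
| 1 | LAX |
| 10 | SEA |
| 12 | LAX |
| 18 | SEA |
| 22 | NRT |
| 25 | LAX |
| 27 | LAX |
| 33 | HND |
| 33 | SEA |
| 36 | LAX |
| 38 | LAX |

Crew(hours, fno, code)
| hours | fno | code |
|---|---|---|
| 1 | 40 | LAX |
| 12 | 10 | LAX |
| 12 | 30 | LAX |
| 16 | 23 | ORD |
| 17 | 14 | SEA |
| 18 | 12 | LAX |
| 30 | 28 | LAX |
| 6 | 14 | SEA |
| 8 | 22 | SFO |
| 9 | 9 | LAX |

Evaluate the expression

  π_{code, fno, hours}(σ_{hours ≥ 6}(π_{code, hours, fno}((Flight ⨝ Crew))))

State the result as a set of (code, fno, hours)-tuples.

{(LAX, 10, 12), (LAX, 12, 18), (LAX, 28, 30), (LAX, 30, 12), (LAX, 9, 9), (SEA, 14, 17), (SEA, 14, 6)}

Natural join on code: {(1, LAX, 1, 40), (1, LAX, 12, 10), (1, LAX, 12, 30), (1, LAX, 18, 12), (1, LAX, 30, 28), (1, LAX, 9, 9), (10, SEA, 17, 14), (10, SEA, 6, 14), (12, LAX, 1, 40), (12, LAX, 12, 10), (12, LAX, 12, 30), (12, LAX, 18, 12), (12, LAX, 30, 28), (12, LAX, 9, 9), (18, SEA, 17, 14), (18, SEA, 6, 14), (25, LAX, 1, 40), (25, LAX, 12, 10), (25, LAX, 12, 30), (25, LAX, 18, 12), (25, LAX, 30, 28), (25, LAX, 9, 9), (27, LAX, 1, 40), (27, LAX, 12, 10), (27, LAX, 12, 30), (27, LAX, 18, 12), (27, LAX, 30, 28), (27, LAX, 9, 9), (33, SEA, 17, 14), (33, SEA, 6, 14), (36, LAX, 1, 40), (36, LAX, 12, 10), (36, LAX, 12, 30), (36, LAX, 18, 12), (36, LAX, 30, 28), (36, LAX, 9, 9), (38, LAX, 1, 40), (38, LAX, 12, 10), (38, LAX, 12, 30), (38, LAX, 18, 12), (38, LAX, 30, 28), (38, LAX, 9, 9)}
Projecting to code, hours, fno (34 duplicate(s) eliminated): {(LAX, 1, 40), (LAX, 12, 10), (LAX, 12, 30), (LAX, 18, 12), (LAX, 30, 28), (LAX, 9, 9), (SEA, 17, 14), (SEA, 6, 14)}
Filtering on hours ≥ 6 leaves {(LAX, 12, 10), (LAX, 12, 30), (LAX, 18, 12), (LAX, 30, 28), (LAX, 9, 9), (SEA, 17, 14), (SEA, 6, 14)}.
Projecting to code, fno, hours: {(LAX, 10, 12), (LAX, 12, 18), (LAX, 28, 30), (LAX, 30, 12), (LAX, 9, 9), (SEA, 14, 17), (SEA, 14, 6)}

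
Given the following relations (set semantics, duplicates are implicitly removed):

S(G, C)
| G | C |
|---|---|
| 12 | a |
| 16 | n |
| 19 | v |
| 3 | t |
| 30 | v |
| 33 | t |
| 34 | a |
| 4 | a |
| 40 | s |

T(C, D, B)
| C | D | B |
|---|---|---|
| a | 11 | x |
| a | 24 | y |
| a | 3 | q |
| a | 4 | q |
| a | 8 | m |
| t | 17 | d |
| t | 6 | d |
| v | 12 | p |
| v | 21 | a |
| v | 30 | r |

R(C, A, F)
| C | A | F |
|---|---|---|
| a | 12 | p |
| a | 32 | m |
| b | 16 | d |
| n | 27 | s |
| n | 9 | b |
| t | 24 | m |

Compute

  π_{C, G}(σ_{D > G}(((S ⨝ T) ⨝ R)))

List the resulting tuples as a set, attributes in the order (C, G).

Natural join on C: {(12, a, 11, x), (12, a, 24, y), (12, a, 3, q), (12, a, 4, q), (12, a, 8, m), (19, v, 12, p), (19, v, 21, a), (19, v, 30, r), (3, t, 17, d), (3, t, 6, d), (30, v, 12, p), (30, v, 21, a), (30, v, 30, r), (33, t, 17, d), (33, t, 6, d), (34, a, 11, x), (34, a, 24, y), (34, a, 3, q), (34, a, 4, q), (34, a, 8, m), (4, a, 11, x), (4, a, 24, y), (4, a, 3, q), (4, a, 4, q), (4, a, 8, m)}
Natural join on C: {(12, a, 11, x, 12, p), (12, a, 11, x, 32, m), (12, a, 24, y, 12, p), (12, a, 24, y, 32, m), (12, a, 3, q, 12, p), (12, a, 3, q, 32, m), (12, a, 4, q, 12, p), (12, a, 4, q, 32, m), (12, a, 8, m, 12, p), (12, a, 8, m, 32, m), (3, t, 17, d, 24, m), (3, t, 6, d, 24, m), (33, t, 17, d, 24, m), (33, t, 6, d, 24, m), (34, a, 11, x, 12, p), (34, a, 11, x, 32, m), (34, a, 24, y, 12, p), (34, a, 24, y, 32, m), (34, a, 3, q, 12, p), (34, a, 3, q, 32, m), (34, a, 4, q, 12, p), (34, a, 4, q, 32, m), (34, a, 8, m, 12, p), (34, a, 8, m, 32, m), (4, a, 11, x, 12, p), (4, a, 11, x, 32, m), (4, a, 24, y, 12, p), (4, a, 24, y, 32, m), (4, a, 3, q, 12, p), (4, a, 3, q, 32, m), (4, a, 4, q, 12, p), (4, a, 4, q, 32, m), (4, a, 8, m, 12, p), (4, a, 8, m, 32, m)}
Filtering on D > G leaves {(12, a, 24, y, 12, p), (12, a, 24, y, 32, m), (3, t, 17, d, 24, m), (3, t, 6, d, 24, m), (4, a, 11, x, 12, p), (4, a, 11, x, 32, m), (4, a, 24, y, 12, p), (4, a, 24, y, 32, m), (4, a, 8, m, 12, p), (4, a, 8, m, 32, m)}.
π[C, G]: project onto (C, G) (7 duplicate(s) eliminated) → {(a, 12), (a, 4), (t, 3)}

{(a, 12), (a, 4), (t, 3)}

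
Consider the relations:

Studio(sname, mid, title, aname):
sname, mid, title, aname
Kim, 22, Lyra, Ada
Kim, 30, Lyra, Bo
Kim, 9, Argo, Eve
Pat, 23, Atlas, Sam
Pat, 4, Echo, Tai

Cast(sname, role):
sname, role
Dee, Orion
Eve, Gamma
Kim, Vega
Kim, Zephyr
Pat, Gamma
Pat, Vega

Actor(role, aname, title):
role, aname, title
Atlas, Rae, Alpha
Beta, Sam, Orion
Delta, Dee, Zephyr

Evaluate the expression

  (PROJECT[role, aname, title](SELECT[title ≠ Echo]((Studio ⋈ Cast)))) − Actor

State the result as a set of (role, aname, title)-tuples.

{(Gamma, Sam, Atlas), (Vega, Ada, Lyra), (Vega, Bo, Lyra), (Vega, Eve, Argo), (Vega, Sam, Atlas), (Zephyr, Ada, Lyra), (Zephyr, Bo, Lyra), (Zephyr, Eve, Argo)}

Joining Studio and Cast on sname yields {(Kim, 22, Lyra, Ada, Vega), (Kim, 22, Lyra, Ada, Zephyr), (Kim, 30, Lyra, Bo, Vega), (Kim, 30, Lyra, Bo, Zephyr), (Kim, 9, Argo, Eve, Vega), (Kim, 9, Argo, Eve, Zephyr), (Pat, 23, Atlas, Sam, Gamma), (Pat, 23, Atlas, Sam, Vega), (Pat, 4, Echo, Tai, Gamma), (Pat, 4, Echo, Tai, Vega)}.
σ[title ≠ Echo]: keep tuples satisfying title ≠ Echo → {(Kim, 22, Lyra, Ada, Vega), (Kim, 22, Lyra, Ada, Zephyr), (Kim, 30, Lyra, Bo, Vega), (Kim, 30, Lyra, Bo, Zephyr), (Kim, 9, Argo, Eve, Vega), (Kim, 9, Argo, Eve, Zephyr), (Pat, 23, Atlas, Sam, Gamma), (Pat, 23, Atlas, Sam, Vega)}
π_{role, aname, title} gives {(Gamma, Sam, Atlas), (Vega, Ada, Lyra), (Vega, Bo, Lyra), (Vega, Eve, Argo), (Vega, Sam, Atlas), (Zephyr, Ada, Lyra), (Zephyr, Bo, Lyra), (Zephyr, Eve, Argo)}.
Set difference of the two operands is {(Gamma, Sam, Atlas), (Vega, Ada, Lyra), (Vega, Bo, Lyra), (Vega, Eve, Argo), (Vega, Sam, Atlas), (Zephyr, Ada, Lyra), (Zephyr, Bo, Lyra), (Zephyr, Eve, Argo)}.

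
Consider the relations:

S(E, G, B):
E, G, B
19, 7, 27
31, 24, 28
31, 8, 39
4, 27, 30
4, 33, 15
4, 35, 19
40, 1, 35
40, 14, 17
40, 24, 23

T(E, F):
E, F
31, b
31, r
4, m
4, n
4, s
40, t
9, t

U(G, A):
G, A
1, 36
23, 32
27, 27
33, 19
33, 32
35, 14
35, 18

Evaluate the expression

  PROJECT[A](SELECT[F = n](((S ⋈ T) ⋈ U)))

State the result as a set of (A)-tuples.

S ⋈ T (natural join on E): {(31, 24, 28, b), (31, 24, 28, r), (31, 8, 39, b), (31, 8, 39, r), (4, 27, 30, m), (4, 27, 30, n), (4, 27, 30, s), (4, 33, 15, m), (4, 33, 15, n), (4, 33, 15, s), (4, 35, 19, m), (4, 35, 19, n), (4, 35, 19, s), (40, 1, 35, t), (40, 14, 17, t), (40, 24, 23, t)}
(S ⋈ T) ⋈ U (natural join on G): {(4, 27, 30, m, 27), (4, 27, 30, n, 27), (4, 27, 30, s, 27), (4, 33, 15, m, 19), (4, 33, 15, m, 32), (4, 33, 15, n, 19), (4, 33, 15, n, 32), (4, 33, 15, s, 19), (4, 33, 15, s, 32), (4, 35, 19, m, 14), (4, 35, 19, m, 18), (4, 35, 19, n, 14), (4, 35, 19, n, 18), (4, 35, 19, s, 14), (4, 35, 19, s, 18), (40, 1, 35, t, 36)}
Filtering on F = n leaves {(4, 27, 30, n, 27), (4, 33, 15, n, 19), (4, 33, 15, n, 32), (4, 35, 19, n, 14), (4, 35, 19, n, 18)}.
π[A]: project onto (A) → {14, 18, 19, 27, 32}

{14, 18, 19, 27, 32}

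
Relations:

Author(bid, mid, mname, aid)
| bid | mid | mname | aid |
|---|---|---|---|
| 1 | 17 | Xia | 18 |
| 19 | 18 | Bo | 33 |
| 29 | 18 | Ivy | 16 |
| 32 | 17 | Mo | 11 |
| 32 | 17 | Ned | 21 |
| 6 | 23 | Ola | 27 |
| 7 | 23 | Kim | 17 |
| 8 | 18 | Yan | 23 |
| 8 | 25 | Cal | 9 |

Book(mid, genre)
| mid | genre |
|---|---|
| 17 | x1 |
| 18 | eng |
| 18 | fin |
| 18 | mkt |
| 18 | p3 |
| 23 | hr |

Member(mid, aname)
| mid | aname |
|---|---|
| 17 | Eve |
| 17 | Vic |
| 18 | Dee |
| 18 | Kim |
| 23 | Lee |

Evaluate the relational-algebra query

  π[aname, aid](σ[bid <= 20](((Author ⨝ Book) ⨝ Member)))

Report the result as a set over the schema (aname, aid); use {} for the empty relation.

Natural join on mid: {(1, 17, Xia, 18, x1), (19, 18, Bo, 33, eng), (19, 18, Bo, 33, fin), (19, 18, Bo, 33, mkt), (19, 18, Bo, 33, p3), (29, 18, Ivy, 16, eng), (29, 18, Ivy, 16, fin), (29, 18, Ivy, 16, mkt), (29, 18, Ivy, 16, p3), (32, 17, Mo, 11, x1), (32, 17, Ned, 21, x1), (6, 23, Ola, 27, hr), (7, 23, Kim, 17, hr), (8, 18, Yan, 23, eng), (8, 18, Yan, 23, fin), (8, 18, Yan, 23, mkt), (8, 18, Yan, 23, p3)}
Natural join on mid: {(1, 17, Xia, 18, x1, Eve), (1, 17, Xia, 18, x1, Vic), (19, 18, Bo, 33, eng, Dee), (19, 18, Bo, 33, eng, Kim), (19, 18, Bo, 33, fin, Dee), (19, 18, Bo, 33, fin, Kim), (19, 18, Bo, 33, mkt, Dee), (19, 18, Bo, 33, mkt, Kim), (19, 18, Bo, 33, p3, Dee), (19, 18, Bo, 33, p3, Kim), (29, 18, Ivy, 16, eng, Dee), (29, 18, Ivy, 16, eng, Kim), (29, 18, Ivy, 16, fin, Dee), (29, 18, Ivy, 16, fin, Kim), (29, 18, Ivy, 16, mkt, Dee), (29, 18, Ivy, 16, mkt, Kim), (29, 18, Ivy, 16, p3, Dee), (29, 18, Ivy, 16, p3, Kim), (32, 17, Mo, 11, x1, Eve), (32, 17, Mo, 11, x1, Vic), (32, 17, Ned, 21, x1, Eve), (32, 17, Ned, 21, x1, Vic), (6, 23, Ola, 27, hr, Lee), (7, 23, Kim, 17, hr, Lee), (8, 18, Yan, 23, eng, Dee), (8, 18, Yan, 23, eng, Kim), (8, 18, Yan, 23, fin, Dee), (8, 18, Yan, 23, fin, Kim), (8, 18, Yan, 23, mkt, Dee), (8, 18, Yan, 23, mkt, Kim), (8, 18, Yan, 23, p3, Dee), (8, 18, Yan, 23, p3, Kim)}
Selection bid <= 20: {(1, 17, Xia, 18, x1, Eve), (1, 17, Xia, 18, x1, Vic), (19, 18, Bo, 33, eng, Dee), (19, 18, Bo, 33, eng, Kim), (19, 18, Bo, 33, fin, Dee), (19, 18, Bo, 33, fin, Kim), (19, 18, Bo, 33, mkt, Dee), (19, 18, Bo, 33, mkt, Kim), (19, 18, Bo, 33, p3, Dee), (19, 18, Bo, 33, p3, Kim), (6, 23, Ola, 27, hr, Lee), (7, 23, Kim, 17, hr, Lee), (8, 18, Yan, 23, eng, Dee), (8, 18, Yan, 23, eng, Kim), (8, 18, Yan, 23, fin, Dee), (8, 18, Yan, 23, fin, Kim), (8, 18, Yan, 23, mkt, Dee), (8, 18, Yan, 23, mkt, Kim), (8, 18, Yan, 23, p3, Dee), (8, 18, Yan, 23, p3, Kim)}
π_{aname, aid} gives {(Dee, 23), (Dee, 33), (Eve, 18), (Kim, 23), (Kim, 33), (Lee, 17), (Lee, 27), (Vic, 18)} (12 duplicate(s) eliminated).

{(Dee, 23), (Dee, 33), (Eve, 18), (Kim, 23), (Kim, 33), (Lee, 17), (Lee, 27), (Vic, 18)}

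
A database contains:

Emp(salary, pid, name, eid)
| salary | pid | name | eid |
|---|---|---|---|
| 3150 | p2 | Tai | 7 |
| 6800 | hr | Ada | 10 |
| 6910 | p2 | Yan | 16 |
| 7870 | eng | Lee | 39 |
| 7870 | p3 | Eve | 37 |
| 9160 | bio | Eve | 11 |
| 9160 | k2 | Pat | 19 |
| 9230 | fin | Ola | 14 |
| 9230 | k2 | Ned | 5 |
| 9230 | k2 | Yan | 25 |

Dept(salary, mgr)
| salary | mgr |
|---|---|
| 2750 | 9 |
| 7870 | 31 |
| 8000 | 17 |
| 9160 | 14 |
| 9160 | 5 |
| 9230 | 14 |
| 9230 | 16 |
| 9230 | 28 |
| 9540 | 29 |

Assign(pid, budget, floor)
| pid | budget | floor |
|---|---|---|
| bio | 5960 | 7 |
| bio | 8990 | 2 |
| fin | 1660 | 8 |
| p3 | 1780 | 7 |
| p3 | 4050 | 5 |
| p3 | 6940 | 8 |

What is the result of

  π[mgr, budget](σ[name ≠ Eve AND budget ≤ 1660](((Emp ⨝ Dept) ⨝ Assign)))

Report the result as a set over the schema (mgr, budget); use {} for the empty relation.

{(14, 1660), (16, 1660), (28, 1660)}

Joining Emp and Dept on salary yields {(7870, eng, Lee, 39, 31), (7870, p3, Eve, 37, 31), (9160, bio, Eve, 11, 14), (9160, bio, Eve, 11, 5), (9160, k2, Pat, 19, 14), (9160, k2, Pat, 19, 5), (9230, fin, Ola, 14, 14), (9230, fin, Ola, 14, 16), (9230, fin, Ola, 14, 28), (9230, k2, Ned, 5, 14), (9230, k2, Ned, 5, 16), (9230, k2, Ned, 5, 28), (9230, k2, Yan, 25, 14), (9230, k2, Yan, 25, 16), (9230, k2, Yan, 25, 28)}.
Joining (Emp ⨝ Dept) and Assign on pid yields {(7870, p3, Eve, 37, 31, 1780, 7), (7870, p3, Eve, 37, 31, 4050, 5), (7870, p3, Eve, 37, 31, 6940, 8), (9160, bio, Eve, 11, 14, 5960, 7), (9160, bio, Eve, 11, 14, 8990, 2), (9160, bio, Eve, 11, 5, 5960, 7), (9160, bio, Eve, 11, 5, 8990, 2), (9230, fin, Ola, 14, 14, 1660, 8), (9230, fin, Ola, 14, 16, 1660, 8), (9230, fin, Ola, 14, 28, 1660, 8)}.
Apply σ_{name ≠ Eve AND budget ≤ 1660}; surviving tuples: {(9230, fin, Ola, 14, 14, 1660, 8), (9230, fin, Ola, 14, 16, 1660, 8), (9230, fin, Ola, 14, 28, 1660, 8)}
Projecting to mgr, budget: {(14, 1660), (16, 1660), (28, 1660)}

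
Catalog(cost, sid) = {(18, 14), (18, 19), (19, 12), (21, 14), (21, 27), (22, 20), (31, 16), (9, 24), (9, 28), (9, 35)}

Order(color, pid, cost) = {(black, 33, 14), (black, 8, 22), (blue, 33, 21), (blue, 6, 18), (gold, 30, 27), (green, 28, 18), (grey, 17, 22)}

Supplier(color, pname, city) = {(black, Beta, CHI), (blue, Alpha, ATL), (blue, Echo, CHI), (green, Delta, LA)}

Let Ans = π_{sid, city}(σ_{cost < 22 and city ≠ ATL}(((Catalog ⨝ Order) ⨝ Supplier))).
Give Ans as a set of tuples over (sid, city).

Natural join on cost: {(18, 14, blue, 6), (18, 14, green, 28), (18, 19, blue, 6), (18, 19, green, 28), (21, 14, blue, 33), (21, 27, blue, 33), (22, 20, black, 8), (22, 20, grey, 17)}
Natural join on color: {(18, 14, blue, 6, Alpha, ATL), (18, 14, blue, 6, Echo, CHI), (18, 14, green, 28, Delta, LA), (18, 19, blue, 6, Alpha, ATL), (18, 19, blue, 6, Echo, CHI), (18, 19, green, 28, Delta, LA), (21, 14, blue, 33, Alpha, ATL), (21, 14, blue, 33, Echo, CHI), (21, 27, blue, 33, Alpha, ATL), (21, 27, blue, 33, Echo, CHI), (22, 20, black, 8, Beta, CHI)}
Selection cost < 22 and city ≠ ATL: {(18, 14, blue, 6, Echo, CHI), (18, 14, green, 28, Delta, LA), (18, 19, blue, 6, Echo, CHI), (18, 19, green, 28, Delta, LA), (21, 14, blue, 33, Echo, CHI), (21, 27, blue, 33, Echo, CHI)}
Projecting to sid, city (1 duplicate(s) eliminated): {(14, CHI), (14, LA), (19, CHI), (19, LA), (27, CHI)}

{(14, CHI), (14, LA), (19, CHI), (19, LA), (27, CHI)}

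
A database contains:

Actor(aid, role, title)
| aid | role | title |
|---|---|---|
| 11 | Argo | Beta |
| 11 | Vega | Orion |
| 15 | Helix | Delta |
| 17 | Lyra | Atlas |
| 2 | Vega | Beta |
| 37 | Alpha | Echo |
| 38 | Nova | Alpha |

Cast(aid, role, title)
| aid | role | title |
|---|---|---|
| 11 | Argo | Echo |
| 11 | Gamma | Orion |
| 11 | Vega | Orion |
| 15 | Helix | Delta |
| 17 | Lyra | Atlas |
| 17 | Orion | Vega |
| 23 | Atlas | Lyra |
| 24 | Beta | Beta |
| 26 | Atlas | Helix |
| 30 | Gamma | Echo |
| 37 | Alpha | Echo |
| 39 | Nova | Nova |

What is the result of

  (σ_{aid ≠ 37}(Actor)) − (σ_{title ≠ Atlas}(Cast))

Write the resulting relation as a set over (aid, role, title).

Filtering on aid ≠ 37 leaves {(11, Argo, Beta), (11, Vega, Orion), (15, Helix, Delta), (17, Lyra, Atlas), (2, Vega, Beta), (38, Nova, Alpha)}.
Filtering on title ≠ Atlas leaves {(11, Argo, Echo), (11, Gamma, Orion), (11, Vega, Orion), (15, Helix, Delta), (17, Orion, Vega), (23, Atlas, Lyra), (24, Beta, Beta), (26, Atlas, Helix), (30, Gamma, Echo), (37, Alpha, Echo), (39, Nova, Nova)}.
Difference: {(11, Argo, Beta), (11, Vega, Orion), (15, Helix, Delta), (17, Lyra, Atlas), (2, Vega, Beta), (38, Nova, Alpha)} with {(11, Argo, Echo), (11, Gamma, Orion), (11, Vega, Orion), (15, Helix, Delta), (17, Orion, Vega), (23, Atlas, Lyra), (24, Beta, Beta), (26, Atlas, Helix), (30, Gamma, Echo), (37, Alpha, Echo), (39, Nova, Nova)} → {(11, Argo, Beta), (17, Lyra, Atlas), (2, Vega, Beta), (38, Nova, Alpha)}

{(11, Argo, Beta), (17, Lyra, Atlas), (2, Vega, Beta), (38, Nova, Alpha)}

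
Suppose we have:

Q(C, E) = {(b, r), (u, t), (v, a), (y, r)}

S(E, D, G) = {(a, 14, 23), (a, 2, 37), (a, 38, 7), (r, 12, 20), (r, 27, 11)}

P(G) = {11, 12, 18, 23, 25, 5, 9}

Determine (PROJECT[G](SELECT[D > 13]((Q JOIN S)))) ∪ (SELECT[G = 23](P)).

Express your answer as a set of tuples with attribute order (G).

Joining Q and S on E yields {(b, r, 12, 20), (b, r, 27, 11), (v, a, 14, 23), (v, a, 2, 37), (v, a, 38, 7), (y, r, 12, 20), (y, r, 27, 11)}.
σ[D > 13]: keep tuples satisfying D > 13 → {(b, r, 27, 11), (v, a, 14, 23), (v, a, 38, 7), (y, r, 27, 11)}
Projecting to G (1 duplicate(s) eliminated): {11, 23, 7}
σ[G = 23]: keep tuples satisfying G = 23 → {23}
Union: {11, 23, 7} with {23} → {11, 23, 7}

{11, 23, 7}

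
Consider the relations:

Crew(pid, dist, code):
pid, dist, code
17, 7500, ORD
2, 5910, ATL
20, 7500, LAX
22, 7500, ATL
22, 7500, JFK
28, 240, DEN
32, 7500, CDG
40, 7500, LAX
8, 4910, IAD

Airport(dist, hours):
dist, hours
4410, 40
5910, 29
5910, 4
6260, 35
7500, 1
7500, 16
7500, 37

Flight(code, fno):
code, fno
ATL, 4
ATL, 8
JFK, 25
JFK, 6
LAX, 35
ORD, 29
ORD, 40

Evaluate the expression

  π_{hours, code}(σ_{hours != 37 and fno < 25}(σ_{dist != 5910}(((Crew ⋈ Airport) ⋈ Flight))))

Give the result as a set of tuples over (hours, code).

Crew ⋈ Airport (natural join on dist): {(17, 7500, ORD, 1), (17, 7500, ORD, 16), (17, 7500, ORD, 37), (2, 5910, ATL, 29), (2, 5910, ATL, 4), (20, 7500, LAX, 1), (20, 7500, LAX, 16), (20, 7500, LAX, 37), (22, 7500, ATL, 1), (22, 7500, ATL, 16), (22, 7500, ATL, 37), (22, 7500, JFK, 1), (22, 7500, JFK, 16), (22, 7500, JFK, 37), (32, 7500, CDG, 1), (32, 7500, CDG, 16), (32, 7500, CDG, 37), (40, 7500, LAX, 1), (40, 7500, LAX, 16), (40, 7500, LAX, 37)}
(Crew ⋈ Airport) ⋈ Flight (natural join on code): {(17, 7500, ORD, 1, 29), (17, 7500, ORD, 1, 40), (17, 7500, ORD, 16, 29), (17, 7500, ORD, 16, 40), (17, 7500, ORD, 37, 29), (17, 7500, ORD, 37, 40), (2, 5910, ATL, 29, 4), (2, 5910, ATL, 29, 8), (2, 5910, ATL, 4, 4), (2, 5910, ATL, 4, 8), (20, 7500, LAX, 1, 35), (20, 7500, LAX, 16, 35), (20, 7500, LAX, 37, 35), (22, 7500, ATL, 1, 4), (22, 7500, ATL, 1, 8), (22, 7500, ATL, 16, 4), (22, 7500, ATL, 16, 8), (22, 7500, ATL, 37, 4), (22, 7500, ATL, 37, 8), (22, 7500, JFK, 1, 25), (22, 7500, JFK, 1, 6), (22, 7500, JFK, 16, 25), (22, 7500, JFK, 16, 6), (22, 7500, JFK, 37, 25), (22, 7500, JFK, 37, 6), (40, 7500, LAX, 1, 35), (40, 7500, LAX, 16, 35), (40, 7500, LAX, 37, 35)}
Selection dist != 5910: {(17, 7500, ORD, 1, 29), (17, 7500, ORD, 1, 40), (17, 7500, ORD, 16, 29), (17, 7500, ORD, 16, 40), (17, 7500, ORD, 37, 29), (17, 7500, ORD, 37, 40), (20, 7500, LAX, 1, 35), (20, 7500, LAX, 16, 35), (20, 7500, LAX, 37, 35), (22, 7500, ATL, 1, 4), (22, 7500, ATL, 1, 8), (22, 7500, ATL, 16, 4), (22, 7500, ATL, 16, 8), (22, 7500, ATL, 37, 4), (22, 7500, ATL, 37, 8), (22, 7500, JFK, 1, 25), (22, 7500, JFK, 1, 6), (22, 7500, JFK, 16, 25), (22, 7500, JFK, 16, 6), (22, 7500, JFK, 37, 25), (22, 7500, JFK, 37, 6), (40, 7500, LAX, 1, 35), (40, 7500, LAX, 16, 35), (40, 7500, LAX, 37, 35)}
Selection hours != 37 and fno < 25: {(22, 7500, ATL, 1, 4), (22, 7500, ATL, 1, 8), (22, 7500, ATL, 16, 4), (22, 7500, ATL, 16, 8), (22, 7500, JFK, 1, 6), (22, 7500, JFK, 16, 6)}
π_{hours, code} gives {(1, ATL), (1, JFK), (16, ATL), (16, JFK)} (2 duplicate(s) eliminated).

{(1, ATL), (1, JFK), (16, ATL), (16, JFK)}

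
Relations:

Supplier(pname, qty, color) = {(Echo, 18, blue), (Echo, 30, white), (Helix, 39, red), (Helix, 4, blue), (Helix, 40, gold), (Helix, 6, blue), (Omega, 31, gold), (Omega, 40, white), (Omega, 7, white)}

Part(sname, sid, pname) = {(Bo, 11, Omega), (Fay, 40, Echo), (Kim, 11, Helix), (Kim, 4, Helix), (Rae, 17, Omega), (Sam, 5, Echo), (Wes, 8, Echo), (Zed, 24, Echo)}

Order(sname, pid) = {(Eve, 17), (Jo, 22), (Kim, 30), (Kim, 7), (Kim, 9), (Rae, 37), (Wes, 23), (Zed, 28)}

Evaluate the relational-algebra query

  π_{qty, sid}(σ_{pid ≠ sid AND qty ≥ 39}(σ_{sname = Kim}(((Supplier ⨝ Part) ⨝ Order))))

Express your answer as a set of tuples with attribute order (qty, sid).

Natural join on pname: {(Echo, 18, blue, Fay, 40), (Echo, 18, blue, Sam, 5), (Echo, 18, blue, Wes, 8), (Echo, 18, blue, Zed, 24), (Echo, 30, white, Fay, 40), (Echo, 30, white, Sam, 5), (Echo, 30, white, Wes, 8), (Echo, 30, white, Zed, 24), (Helix, 39, red, Kim, 11), (Helix, 39, red, Kim, 4), (Helix, 4, blue, Kim, 11), (Helix, 4, blue, Kim, 4), (Helix, 40, gold, Kim, 11), (Helix, 40, gold, Kim, 4), (Helix, 6, blue, Kim, 11), (Helix, 6, blue, Kim, 4), (Omega, 31, gold, Bo, 11), (Omega, 31, gold, Rae, 17), (Omega, 40, white, Bo, 11), (Omega, 40, white, Rae, 17), (Omega, 7, white, Bo, 11), (Omega, 7, white, Rae, 17)}
Natural join on sname: {(Echo, 18, blue, Wes, 8, 23), (Echo, 18, blue, Zed, 24, 28), (Echo, 30, white, Wes, 8, 23), (Echo, 30, white, Zed, 24, 28), (Helix, 39, red, Kim, 11, 30), (Helix, 39, red, Kim, 11, 7), (Helix, 39, red, Kim, 11, 9), (Helix, 39, red, Kim, 4, 30), (Helix, 39, red, Kim, 4, 7), (Helix, 39, red, Kim, 4, 9), (Helix, 4, blue, Kim, 11, 30), (Helix, 4, blue, Kim, 11, 7), (Helix, 4, blue, Kim, 11, 9), (Helix, 4, blue, Kim, 4, 30), (Helix, 4, blue, Kim, 4, 7), (Helix, 4, blue, Kim, 4, 9), (Helix, 40, gold, Kim, 11, 30), (Helix, 40, gold, Kim, 11, 7), (Helix, 40, gold, Kim, 11, 9), (Helix, 40, gold, Kim, 4, 30), (Helix, 40, gold, Kim, 4, 7), (Helix, 40, gold, Kim, 4, 9), (Helix, 6, blue, Kim, 11, 30), (Helix, 6, blue, Kim, 11, 7), (Helix, 6, blue, Kim, 11, 9), (Helix, 6, blue, Kim, 4, 30), (Helix, 6, blue, Kim, 4, 7), (Helix, 6, blue, Kim, 4, 9), (Omega, 31, gold, Rae, 17, 37), (Omega, 40, white, Rae, 17, 37), (Omega, 7, white, Rae, 17, 37)}
Selection sname = Kim: {(Helix, 39, red, Kim, 11, 30), (Helix, 39, red, Kim, 11, 7), (Helix, 39, red, Kim, 11, 9), (Helix, 39, red, Kim, 4, 30), (Helix, 39, red, Kim, 4, 7), (Helix, 39, red, Kim, 4, 9), (Helix, 4, blue, Kim, 11, 30), (Helix, 4, blue, Kim, 11, 7), (Helix, 4, blue, Kim, 11, 9), (Helix, 4, blue, Kim, 4, 30), (Helix, 4, blue, Kim, 4, 7), (Helix, 4, blue, Kim, 4, 9), (Helix, 40, gold, Kim, 11, 30), (Helix, 40, gold, Kim, 11, 7), (Helix, 40, gold, Kim, 11, 9), (Helix, 40, gold, Kim, 4, 30), (Helix, 40, gold, Kim, 4, 7), (Helix, 40, gold, Kim, 4, 9), (Helix, 6, blue, Kim, 11, 30), (Helix, 6, blue, Kim, 11, 7), (Helix, 6, blue, Kim, 11, 9), (Helix, 6, blue, Kim, 4, 30), (Helix, 6, blue, Kim, 4, 7), (Helix, 6, blue, Kim, 4, 9)}
Selection pid ≠ sid AND qty ≥ 39: {(Helix, 39, red, Kim, 11, 30), (Helix, 39, red, Kim, 11, 7), (Helix, 39, red, Kim, 11, 9), (Helix, 39, red, Kim, 4, 30), (Helix, 39, red, Kim, 4, 7), (Helix, 39, red, Kim, 4, 9), (Helix, 40, gold, Kim, 11, 30), (Helix, 40, gold, Kim, 11, 7), (Helix, 40, gold, Kim, 11, 9), (Helix, 40, gold, Kim, 4, 30), (Helix, 40, gold, Kim, 4, 7), (Helix, 40, gold, Kim, 4, 9)}
π[qty, sid]: project onto (qty, sid) (8 duplicate(s) eliminated) → {(39, 11), (39, 4), (40, 11), (40, 4)}

{(39, 11), (39, 4), (40, 11), (40, 4)}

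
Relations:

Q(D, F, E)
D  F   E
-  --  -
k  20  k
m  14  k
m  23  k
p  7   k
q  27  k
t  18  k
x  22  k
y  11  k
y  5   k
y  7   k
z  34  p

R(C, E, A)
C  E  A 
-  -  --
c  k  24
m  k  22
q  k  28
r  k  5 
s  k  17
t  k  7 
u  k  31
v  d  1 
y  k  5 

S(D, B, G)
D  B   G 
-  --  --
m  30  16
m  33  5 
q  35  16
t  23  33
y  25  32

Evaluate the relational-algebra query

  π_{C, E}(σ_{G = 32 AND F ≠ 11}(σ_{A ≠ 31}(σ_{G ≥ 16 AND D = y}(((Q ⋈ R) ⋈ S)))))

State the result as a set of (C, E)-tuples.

{(c, k), (m, k), (q, k), (r, k), (s, k), (t, k), (y, k)}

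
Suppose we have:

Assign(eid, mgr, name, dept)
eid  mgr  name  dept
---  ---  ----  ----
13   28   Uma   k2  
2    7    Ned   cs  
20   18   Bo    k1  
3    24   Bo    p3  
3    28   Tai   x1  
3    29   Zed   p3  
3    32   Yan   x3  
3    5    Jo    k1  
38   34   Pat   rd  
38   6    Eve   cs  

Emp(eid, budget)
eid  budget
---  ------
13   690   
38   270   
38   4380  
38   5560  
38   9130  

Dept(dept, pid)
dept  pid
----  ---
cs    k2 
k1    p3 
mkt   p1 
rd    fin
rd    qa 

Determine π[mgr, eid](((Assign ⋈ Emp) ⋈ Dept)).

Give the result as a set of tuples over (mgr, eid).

{(34, 38), (6, 38)}

Joining Assign and Emp on eid yields {(13, 28, Uma, k2, 690), (38, 34, Pat, rd, 270), (38, 34, Pat, rd, 4380), (38, 34, Pat, rd, 5560), (38, 34, Pat, rd, 9130), (38, 6, Eve, cs, 270), (38, 6, Eve, cs, 4380), (38, 6, Eve, cs, 5560), (38, 6, Eve, cs, 9130)}.
Joining (Assign ⋈ Emp) and Dept on dept yields {(38, 34, Pat, rd, 270, fin), (38, 34, Pat, rd, 270, qa), (38, 34, Pat, rd, 4380, fin), (38, 34, Pat, rd, 4380, qa), (38, 34, Pat, rd, 5560, fin), (38, 34, Pat, rd, 5560, qa), (38, 34, Pat, rd, 9130, fin), (38, 34, Pat, rd, 9130, qa), (38, 6, Eve, cs, 270, k2), (38, 6, Eve, cs, 4380, k2), (38, 6, Eve, cs, 5560, k2), (38, 6, Eve, cs, 9130, k2)}.
Projecting to mgr, eid (10 duplicate(s) eliminated): {(34, 38), (6, 38)}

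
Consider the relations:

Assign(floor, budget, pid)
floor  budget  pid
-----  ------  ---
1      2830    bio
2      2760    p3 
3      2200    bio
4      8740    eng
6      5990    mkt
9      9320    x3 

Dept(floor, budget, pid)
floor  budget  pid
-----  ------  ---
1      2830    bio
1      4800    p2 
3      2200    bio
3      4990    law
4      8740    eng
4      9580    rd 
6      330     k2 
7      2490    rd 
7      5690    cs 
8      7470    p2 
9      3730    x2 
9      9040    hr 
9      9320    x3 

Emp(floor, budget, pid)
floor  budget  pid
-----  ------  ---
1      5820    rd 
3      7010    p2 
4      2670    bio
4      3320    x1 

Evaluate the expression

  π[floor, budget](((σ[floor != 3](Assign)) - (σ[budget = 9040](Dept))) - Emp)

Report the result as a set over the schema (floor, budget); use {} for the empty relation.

Apply σ_{floor != 3}; surviving tuples: {(1, 2830, bio), (2, 2760, p3), (4, 8740, eng), (6, 5990, mkt), (9, 9320, x3)}
Apply σ_{budget = 9040}; surviving tuples: {(9, 9040, hr)}
Set difference of the two operands is {(1, 2830, bio), (2, 2760, p3), (4, 8740, eng), (6, 5990, mkt), (9, 9320, x3)}.
Set difference of the two operands is {(1, 2830, bio), (2, 2760, p3), (4, 8740, eng), (6, 5990, mkt), (9, 9320, x3)}.
π[floor, budget]: project onto (floor, budget) → {(1, 2830), (2, 2760), (4, 8740), (6, 5990), (9, 9320)}

{(1, 2830), (2, 2760), (4, 8740), (6, 5990), (9, 9320)}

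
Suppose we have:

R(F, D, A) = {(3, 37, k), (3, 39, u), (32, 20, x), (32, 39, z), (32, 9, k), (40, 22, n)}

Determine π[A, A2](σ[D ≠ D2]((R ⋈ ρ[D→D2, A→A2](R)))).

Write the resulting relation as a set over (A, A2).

{(k, u), (k, x), (k, z), (u, k), (x, k), (x, z), (z, k), (z, x)}

ρ[D→D2, A→A2]: schema becomes (F, D2, A2); tuples unchanged.
Joining R and ρ[D→D2, A→A2](R) on F yields {(3, 37, k, 37, k), (3, 37, k, 39, u), (3, 39, u, 37, k), (3, 39, u, 39, u), (32, 20, x, 20, x), (32, 20, x, 39, z), (32, 20, x, 9, k), (32, 39, z, 20, x), (32, 39, z, 39, z), (32, 39, z, 9, k), (32, 9, k, 20, x), (32, 9, k, 39, z), (32, 9, k, 9, k), (40, 22, n, 22, n)}.
Selection D ≠ D2: {(3, 37, k, 39, u), (3, 39, u, 37, k), (32, 20, x, 39, z), (32, 20, x, 9, k), (32, 39, z, 20, x), (32, 39, z, 9, k), (32, 9, k, 20, x), (32, 9, k, 39, z)}
π[A, A2]: project onto (A, A2) → {(k, u), (k, x), (k, z), (u, k), (x, k), (x, z), (z, k), (z, x)}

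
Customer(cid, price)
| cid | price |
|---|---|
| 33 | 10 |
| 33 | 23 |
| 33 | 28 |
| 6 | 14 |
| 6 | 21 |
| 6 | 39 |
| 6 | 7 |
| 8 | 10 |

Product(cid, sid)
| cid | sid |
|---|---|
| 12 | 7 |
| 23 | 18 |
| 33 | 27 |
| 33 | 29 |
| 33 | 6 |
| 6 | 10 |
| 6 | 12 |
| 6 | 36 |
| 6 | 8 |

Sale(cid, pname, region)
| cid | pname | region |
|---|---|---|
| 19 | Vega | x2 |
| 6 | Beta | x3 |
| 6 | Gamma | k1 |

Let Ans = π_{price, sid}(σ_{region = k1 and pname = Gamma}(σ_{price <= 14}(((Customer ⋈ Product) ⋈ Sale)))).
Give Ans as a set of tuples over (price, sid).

{(14, 10), (14, 12), (14, 36), (14, 8), (7, 10), (7, 12), (7, 36), (7, 8)}

Customer ⋈ Product (natural join on cid): {(33, 10, 27), (33, 10, 29), (33, 10, 6), (33, 23, 27), (33, 23, 29), (33, 23, 6), (33, 28, 27), (33, 28, 29), (33, 28, 6), (6, 14, 10), (6, 14, 12), (6, 14, 36), (6, 14, 8), (6, 21, 10), (6, 21, 12), (6, 21, 36), (6, 21, 8), (6, 39, 10), (6, 39, 12), (6, 39, 36), (6, 39, 8), (6, 7, 10), (6, 7, 12), (6, 7, 36), (6, 7, 8)}
(Customer ⋈ Product) ⋈ Sale (natural join on cid): {(6, 14, 10, Beta, x3), (6, 14, 10, Gamma, k1), (6, 14, 12, Beta, x3), (6, 14, 12, Gamma, k1), (6, 14, 36, Beta, x3), (6, 14, 36, Gamma, k1), (6, 14, 8, Beta, x3), (6, 14, 8, Gamma, k1), (6, 21, 10, Beta, x3), (6, 21, 10, Gamma, k1), (6, 21, 12, Beta, x3), (6, 21, 12, Gamma, k1), (6, 21, 36, Beta, x3), (6, 21, 36, Gamma, k1), (6, 21, 8, Beta, x3), (6, 21, 8, Gamma, k1), (6, 39, 10, Beta, x3), (6, 39, 10, Gamma, k1), (6, 39, 12, Beta, x3), (6, 39, 12, Gamma, k1), (6, 39, 36, Beta, x3), (6, 39, 36, Gamma, k1), (6, 39, 8, Beta, x3), (6, 39, 8, Gamma, k1), (6, 7, 10, Beta, x3), (6, 7, 10, Gamma, k1), (6, 7, 12, Beta, x3), (6, 7, 12, Gamma, k1), (6, 7, 36, Beta, x3), (6, 7, 36, Gamma, k1), (6, 7, 8, Beta, x3), (6, 7, 8, Gamma, k1)}
Filtering on price <= 14 leaves {(6, 14, 10, Beta, x3), (6, 14, 10, Gamma, k1), (6, 14, 12, Beta, x3), (6, 14, 12, Gamma, k1), (6, 14, 36, Beta, x3), (6, 14, 36, Gamma, k1), (6, 14, 8, Beta, x3), (6, 14, 8, Gamma, k1), (6, 7, 10, Beta, x3), (6, 7, 10, Gamma, k1), (6, 7, 12, Beta, x3), (6, 7, 12, Gamma, k1), (6, 7, 36, Beta, x3), (6, 7, 36, Gamma, k1), (6, 7, 8, Beta, x3), (6, 7, 8, Gamma, k1)}.
Filtering on region = k1 and pname = Gamma leaves {(6, 14, 10, Gamma, k1), (6, 14, 12, Gamma, k1), (6, 14, 36, Gamma, k1), (6, 14, 8, Gamma, k1), (6, 7, 10, Gamma, k1), (6, 7, 12, Gamma, k1), (6, 7, 36, Gamma, k1), (6, 7, 8, Gamma, k1)}.
π_{price, sid} gives {(14, 10), (14, 12), (14, 36), (14, 8), (7, 10), (7, 12), (7, 36), (7, 8)}.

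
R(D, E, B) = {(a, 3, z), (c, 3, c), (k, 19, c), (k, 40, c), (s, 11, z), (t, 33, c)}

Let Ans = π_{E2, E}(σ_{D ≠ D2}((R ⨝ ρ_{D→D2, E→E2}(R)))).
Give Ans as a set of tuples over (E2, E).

{(11, 3), (19, 3), (19, 33), (3, 11), (3, 19), (3, 33), (3, 40), (33, 19), (33, 3), (33, 40), (40, 3), (40, 33)}

ρ[D→D2, E→E2]: schema becomes (D2, E2, B); tuples unchanged.
Natural join on B: {(a, 3, z, a, 3), (a, 3, z, s, 11), (c, 3, c, c, 3), (c, 3, c, k, 19), (c, 3, c, k, 40), (c, 3, c, t, 33), (k, 19, c, c, 3), (k, 19, c, k, 19), (k, 19, c, k, 40), (k, 19, c, t, 33), (k, 40, c, c, 3), (k, 40, c, k, 19), (k, 40, c, k, 40), (k, 40, c, t, 33), (s, 11, z, a, 3), (s, 11, z, s, 11), (t, 33, c, c, 3), (t, 33, c, k, 19), (t, 33, c, k, 40), (t, 33, c, t, 33)}
Filtering on D ≠ D2 leaves {(a, 3, z, s, 11), (c, 3, c, k, 19), (c, 3, c, k, 40), (c, 3, c, t, 33), (k, 19, c, c, 3), (k, 19, c, t, 33), (k, 40, c, c, 3), (k, 40, c, t, 33), (s, 11, z, a, 3), (t, 33, c, c, 3), (t, 33, c, k, 19), (t, 33, c, k, 40)}.
π[E2, E]: project onto (E2, E) → {(11, 3), (19, 3), (19, 33), (3, 11), (3, 19), (3, 33), (3, 40), (33, 19), (33, 3), (33, 40), (40, 3), (40, 33)}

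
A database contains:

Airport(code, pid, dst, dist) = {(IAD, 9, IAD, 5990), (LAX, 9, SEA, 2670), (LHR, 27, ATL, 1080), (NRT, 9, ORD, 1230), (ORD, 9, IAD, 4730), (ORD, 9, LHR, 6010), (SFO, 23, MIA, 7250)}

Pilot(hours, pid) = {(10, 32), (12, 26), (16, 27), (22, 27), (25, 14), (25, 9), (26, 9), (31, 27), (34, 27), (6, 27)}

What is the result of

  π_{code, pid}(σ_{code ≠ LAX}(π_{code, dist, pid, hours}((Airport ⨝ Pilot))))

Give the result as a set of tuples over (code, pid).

{(IAD, 9), (LHR, 27), (NRT, 9), (ORD, 9)}

Airport ⋈ Pilot (natural join on pid): {(IAD, 9, IAD, 5990, 25), (IAD, 9, IAD, 5990, 26), (LAX, 9, SEA, 2670, 25), (LAX, 9, SEA, 2670, 26), (LHR, 27, ATL, 1080, 16), (LHR, 27, ATL, 1080, 22), (LHR, 27, ATL, 1080, 31), (LHR, 27, ATL, 1080, 34), (LHR, 27, ATL, 1080, 6), (NRT, 9, ORD, 1230, 25), (NRT, 9, ORD, 1230, 26), (ORD, 9, IAD, 4730, 25), (ORD, 9, IAD, 4730, 26), (ORD, 9, LHR, 6010, 25), (ORD, 9, LHR, 6010, 26)}
Projecting to code, dist, pid, hours: {(IAD, 5990, 9, 25), (IAD, 5990, 9, 26), (LAX, 2670, 9, 25), (LAX, 2670, 9, 26), (LHR, 1080, 27, 16), (LHR, 1080, 27, 22), (LHR, 1080, 27, 31), (LHR, 1080, 27, 34), (LHR, 1080, 27, 6), (NRT, 1230, 9, 25), (NRT, 1230, 9, 26), (ORD, 4730, 9, 25), (ORD, 4730, 9, 26), (ORD, 6010, 9, 25), (ORD, 6010, 9, 26)}
Selection code ≠ LAX: {(IAD, 5990, 9, 25), (IAD, 5990, 9, 26), (LHR, 1080, 27, 16), (LHR, 1080, 27, 22), (LHR, 1080, 27, 31), (LHR, 1080, 27, 34), (LHR, 1080, 27, 6), (NRT, 1230, 9, 25), (NRT, 1230, 9, 26), (ORD, 4730, 9, 25), (ORD, 4730, 9, 26), (ORD, 6010, 9, 25), (ORD, 6010, 9, 26)}
Projecting to code, pid (9 duplicate(s) eliminated): {(IAD, 9), (LHR, 27), (NRT, 9), (ORD, 9)}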